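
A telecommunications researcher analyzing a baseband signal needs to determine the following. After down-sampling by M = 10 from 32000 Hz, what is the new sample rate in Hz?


Decimation reduces the sample rate:
fs_out = fs_in / M
       = 32000 / 10
       = 3200.0 Hz

3200.0 Hz


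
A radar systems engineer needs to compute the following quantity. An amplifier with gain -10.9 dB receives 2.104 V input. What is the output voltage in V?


Output voltage from dB gain:
V_out = V_in * 10^(gain_dB / 20)
      = 2.104 * 10^(-10.9 / 20)
      = 2.104 * 0.285102
      = 0.5999 V

0.5999 V


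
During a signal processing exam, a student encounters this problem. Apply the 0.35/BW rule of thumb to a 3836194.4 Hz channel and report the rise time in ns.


Rise time from bandwidth relationship:
tr = 0.35 / BW
   = 0.35 / 3836194.4
   = 9.123625226e-08 s
   = 91.2363 ns

91.2363 ns


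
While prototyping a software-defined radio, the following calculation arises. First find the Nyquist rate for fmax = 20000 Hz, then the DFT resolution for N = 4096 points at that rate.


Step 1 — Nyquist sampling rate:
fs = 2 * fmax = 2 * 20000 = 40000 Hz

Step 2 — DFT bin spacing:
df = fs / N = 40000 / 4096 = 9.7656 Hz

9.7656 Hz


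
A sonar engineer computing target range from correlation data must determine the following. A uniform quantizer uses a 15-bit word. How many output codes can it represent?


Number of quantization levels = 2^N
= 2^15
= 32768

32768


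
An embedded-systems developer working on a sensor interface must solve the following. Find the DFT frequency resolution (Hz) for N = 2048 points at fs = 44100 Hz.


DFT frequency resolution:
df = fs / N
   = 44100 / 2048
   = 21.5332 Hz

21.5332 Hz


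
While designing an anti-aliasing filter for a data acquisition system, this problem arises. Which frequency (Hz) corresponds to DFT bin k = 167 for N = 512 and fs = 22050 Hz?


Frequency of DFT bin k:
f_k = k * fs / N
    = 167 * 22050 / 512
    = 3682350 / 512
    = 7192.09 Hz

7192.09 Hz


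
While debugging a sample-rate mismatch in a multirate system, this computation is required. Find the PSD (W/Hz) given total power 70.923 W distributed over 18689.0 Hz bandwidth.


Power spectral density:
PSD = P / BW
    = 70.923 / 18689.0
    = 0.00379491 W/Hz

0.00379491 W/Hz


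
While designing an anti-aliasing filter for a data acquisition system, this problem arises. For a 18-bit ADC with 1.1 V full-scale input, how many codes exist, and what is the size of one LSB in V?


Step 1 — number of quantization levels:
L = 2^N = 2^18 = 262144

Step 2 — LSB step size:
delta = Vfs / L
      = 1.1 / 262144
      = 4.2e-06 V

Levels = 262144; step size = 4.2e-06 V


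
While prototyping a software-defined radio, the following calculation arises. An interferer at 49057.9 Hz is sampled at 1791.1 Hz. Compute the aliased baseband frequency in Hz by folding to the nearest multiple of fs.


Compute the nearest integer multiple of fs to the signal:
n = round(49057.9 / 1791.1) = 27
f_alias = |49057.9 - 27 * 1791.1|
        = |49057.9 - 48359.7|
        = 698.2 Hz

698.2


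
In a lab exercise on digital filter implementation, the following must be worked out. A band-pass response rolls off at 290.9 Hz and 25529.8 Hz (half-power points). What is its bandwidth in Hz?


Bandwidth is the difference of -3dB frequencies:
BW = f_high - f_low
   = 25529.8 - 290.9
   = 25238.9 Hz

25238.9 Hz


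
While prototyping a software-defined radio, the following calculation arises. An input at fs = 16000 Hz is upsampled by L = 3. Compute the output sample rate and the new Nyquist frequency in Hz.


Step 1 — output sample rate after interpolation by L:
fs_out = L * fs_in = 3 * 16000 = 48000 Hz

Step 2 — Nyquist frequency of the output stream:
f_Nyq = fs_out / 2 = 48000 / 2 = 24000.0 Hz

fs_out = 48000 Hz; f_Nyquist = 24000.0 Hz


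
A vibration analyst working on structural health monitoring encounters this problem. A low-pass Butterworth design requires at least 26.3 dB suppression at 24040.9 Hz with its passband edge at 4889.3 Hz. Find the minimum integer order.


Butterworth filter order formula:
n = log10(10^(A/10) - 1) / (2 * log10(f_stop/f_pass))
10^(26.3/10) - 1 = 425.5795
f_stop/f_pass = 24040.9 / 4889.3 = 4.917
n = 1.9004 -> ceil = 2

2


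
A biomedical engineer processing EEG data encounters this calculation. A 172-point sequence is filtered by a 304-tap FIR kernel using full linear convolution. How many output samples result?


Linear convolution output length:
L = N + M - 1
  = 172 + 304 - 1
  = 475 samples

475


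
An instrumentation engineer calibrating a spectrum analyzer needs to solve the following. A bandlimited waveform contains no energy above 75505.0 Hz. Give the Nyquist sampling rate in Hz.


The Nyquist rate is twice the maximum frequency component.
fs_min = 2 * fmax
      = 2 * 75505.0
      = 151010.0 Hz

151010.0


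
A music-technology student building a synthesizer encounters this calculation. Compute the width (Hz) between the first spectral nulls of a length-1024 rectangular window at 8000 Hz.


Main lobe width for a rectangular window:
Width = 2 * fs / N
      = 2 * 8000 / 1024
      = 16000 / 1024
      = 15.625 Hz

15.625 Hz


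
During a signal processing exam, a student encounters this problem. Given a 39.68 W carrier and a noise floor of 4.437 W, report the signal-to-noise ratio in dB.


SNR in decibels:
SNR = 10 * log10(Ps / Pn)
    = 10 * log10(39.68 / 4.437)
    = 10 * log10(8.943)
    = 10 * 0.9515
    = 9.51 dB

9.51 dB


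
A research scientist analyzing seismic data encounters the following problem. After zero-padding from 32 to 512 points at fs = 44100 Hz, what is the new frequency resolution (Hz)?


Frequency resolution after zero-padding:
N_padded = 32 * 16 = 512
df = fs / N_padded
   = 44100 / 512
   = 86.1328 Hz

86.1328 Hz


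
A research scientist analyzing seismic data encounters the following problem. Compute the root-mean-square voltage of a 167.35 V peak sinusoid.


RMS voltage for a sinusoidal waveform:
V_rms = V_peak / sqrt(2)
      = 167.35 / 1.414214
      = 118.334 V

118.334 V


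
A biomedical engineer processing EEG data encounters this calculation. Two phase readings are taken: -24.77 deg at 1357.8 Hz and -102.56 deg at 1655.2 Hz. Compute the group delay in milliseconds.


Group delay from phase difference:
tau = -d(phi)/d(omega)
d(phi) = -77.79 deg = -1.357692 rad
d(omega) = 2*pi*(1655.2 - 1357.8) = 1868.6193 rad/s
tau = -(-1.357692) / 1868.6193
    = 0.7266 ms

0.7266 ms


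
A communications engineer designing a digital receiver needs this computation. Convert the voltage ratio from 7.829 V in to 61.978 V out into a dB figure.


Voltage gain in dB:
G = 20 * log10(Vout / Vin)
  = 20 * log10(61.978 / 7.829)
  = 20 * log10(7.916464)
  = 20 * 0.898531
  = 17.97 dB

17.97 dB


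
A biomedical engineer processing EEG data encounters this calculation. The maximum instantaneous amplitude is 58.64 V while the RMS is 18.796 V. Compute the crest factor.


Crest factor is the ratio of peak to RMS:
CF = V_peak / V_rms
   = 58.64 / 18.796
   = 3.1198

3.1198


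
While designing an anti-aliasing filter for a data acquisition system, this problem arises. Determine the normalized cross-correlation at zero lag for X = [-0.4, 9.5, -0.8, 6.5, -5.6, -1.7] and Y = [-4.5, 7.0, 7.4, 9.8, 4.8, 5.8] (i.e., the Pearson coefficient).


Pearson correlation coefficient (population):
r = cov(X,Y) / (std(X) * std(Y))
Mean X = 1.25, Mean Y = 5.05
Cov(X,Y) = 8.5775
Std(X) = 5.134443, Std(Y) = 4.540833
r = 0.3679

0.3679


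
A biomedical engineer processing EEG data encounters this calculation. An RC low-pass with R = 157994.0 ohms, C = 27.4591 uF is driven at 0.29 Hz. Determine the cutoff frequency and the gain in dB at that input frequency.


Step 1 — cutoff frequency:
fc = 1 / (2*pi*R*C)
C = 27.4591 uF = 2.74591e-05 F
fc = 1 / (2*pi*157994.0*2.74591e-05)
   = 0.0366854 Hz

Step 2 — magnitude at f = 0.29 Hz:
|H(f)| = 1 / sqrt(1 + (f/fc)^2)
f/fc = 0.29 / 0.0366854 = 7.905052
|H| = 1 / sqrt(1 + 62.489847) = 0.1255012
|H|_dB = 20*log10(0.1255012) = -18.03 dB

fc = 0.0366854 Hz; |H(0.29 Hz)| = -18.03 dB


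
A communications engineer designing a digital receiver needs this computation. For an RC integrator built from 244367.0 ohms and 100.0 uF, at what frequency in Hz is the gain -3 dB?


Cutoff frequency of a first-order RC filter:
fc = 1 / (2 * pi * R * C)
C = 100.0 uF = 0.0001 F
fc = 1 / (2 * pi * 244367.0 * 0.0001)
   = 1 / 153.54031439596
   = 0.006513 Hz

0.006513 Hz


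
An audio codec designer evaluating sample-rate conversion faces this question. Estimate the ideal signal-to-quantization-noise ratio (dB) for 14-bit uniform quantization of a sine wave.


Theoretical SNR for a full-scale sinusoid:
SNR = 6.02 * N + 1.76
    = 6.02 * 14 + 1.76
    = 84.28 + 1.76
    = 86.04 dB

86.04 dB


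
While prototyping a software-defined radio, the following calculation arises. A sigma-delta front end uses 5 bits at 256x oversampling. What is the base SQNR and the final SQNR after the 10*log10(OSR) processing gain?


Step 1 — baseline SQNR at Nyquist:
SQNR_base = 6.02*N + 1.76
          = 6.02*5 + 1.76
          = 31.86 dB

Step 2 — oversampling processing gain:
G = 10*log10(OSR) = 10*log10(256) = 24.08 dB

Step 3 — total:
SQNR_total = 31.86 + 24.08 = 55.94 dB

Base SQNR = 31.86 dB; oversampled SQNR = 55.94 dB


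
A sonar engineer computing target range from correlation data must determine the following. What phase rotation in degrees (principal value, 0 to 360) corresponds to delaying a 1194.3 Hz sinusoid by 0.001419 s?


Phase shift from frequency and time delay:
phi = 360 * f * t_delay
    = 360 * 1194.3 * 0.001419
    = 610.1 degrees
    mod 360 = 250.1 degrees

250.1 degrees


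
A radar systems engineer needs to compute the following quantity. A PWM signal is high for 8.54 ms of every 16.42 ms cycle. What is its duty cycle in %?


Duty cycle as a percentage:
DC = (t_on / T) * 100
   = (8.54 / 16.42) * 100
   = 0.520097 * 100
   = 52.01 %

52.01 %


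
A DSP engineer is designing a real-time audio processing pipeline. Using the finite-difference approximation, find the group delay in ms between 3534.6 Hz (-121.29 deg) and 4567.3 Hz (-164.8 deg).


Group delay from phase difference:
tau = -d(phi)/d(omega)
d(phi) = -43.51 deg = -0.759393 rad
d(omega) = 2*pi*(4567.3 - 3534.6) = 6488.6455 rad/s
tau = -(-0.759393) / 6488.6455
    = 0.117 ms

0.117 ms


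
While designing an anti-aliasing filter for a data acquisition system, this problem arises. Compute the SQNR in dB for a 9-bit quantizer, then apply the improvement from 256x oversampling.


Step 1 — baseline SQNR at Nyquist:
SQNR_base = 6.02*N + 1.76
          = 6.02*9 + 1.76
          = 55.94 dB

Step 2 — oversampling processing gain:
G = 10*log10(OSR) = 10*log10(256) = 24.08 dB

Step 3 — total:
SQNR_total = 55.94 + 24.08 = 80.02 dB

Base SQNR = 55.94 dB; oversampled SQNR = 80.02 dB


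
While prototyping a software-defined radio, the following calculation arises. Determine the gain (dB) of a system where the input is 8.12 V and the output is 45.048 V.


Voltage gain in dB:
G = 20 * log10(Vout / Vin)
  = 20 * log10(45.048 / 8.12)
  = 20 * log10(5.547783)
  = 20 * 0.744119
  = 14.88 dB

14.88 dB


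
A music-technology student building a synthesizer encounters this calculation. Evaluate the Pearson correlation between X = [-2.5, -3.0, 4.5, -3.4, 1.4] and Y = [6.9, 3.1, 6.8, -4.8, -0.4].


Pearson correlation coefficient (population):
r = cov(X,Y) / (std(X) * std(Y))
Mean X = -0.6, Mean Y = 2.32
Cov(X,Y) = 5.354
Std(X) = 3.073109, Std(Y) = 4.466498
r = 0.3901

0.3901


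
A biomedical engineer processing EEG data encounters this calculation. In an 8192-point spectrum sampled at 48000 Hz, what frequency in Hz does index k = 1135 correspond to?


Frequency of DFT bin k:
f_k = k * fs / N
    = 1135 * 48000 / 8192
    = 54480000 / 8192
    = 6650.391 Hz

6650.391 Hz


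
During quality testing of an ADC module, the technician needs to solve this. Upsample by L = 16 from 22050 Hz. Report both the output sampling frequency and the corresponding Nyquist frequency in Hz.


Step 1 — output sample rate after interpolation by L:
fs_out = L * fs_in = 16 * 22050 = 352800 Hz

Step 2 — Nyquist frequency of the output stream:
f_Nyq = fs_out / 2 = 352800 / 2 = 176400.0 Hz

fs_out = 352800 Hz; f_Nyquist = 176400.0 Hz


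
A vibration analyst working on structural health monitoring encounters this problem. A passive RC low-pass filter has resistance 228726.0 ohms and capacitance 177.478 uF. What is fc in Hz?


Cutoff frequency of a first-order RC filter:
fc = 1 / (2 * pi * R * C)
C = 177.478 uF = 0.000177478 F
fc = 1 / (2 * pi * 228726.0 * 0.000177478)
   = 1 / 255.05857524363
   = 0.003921 Hz

0.003921 Hz


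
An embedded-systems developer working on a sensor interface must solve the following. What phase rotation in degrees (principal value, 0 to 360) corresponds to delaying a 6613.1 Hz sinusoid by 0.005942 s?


Phase shift from frequency and time delay:
phi = 360 * f * t_delay
    = 360 * 6613.1 * 0.005942
    = 14146.21 degrees
    mod 360 = 106.21 degrees

106.21 degrees


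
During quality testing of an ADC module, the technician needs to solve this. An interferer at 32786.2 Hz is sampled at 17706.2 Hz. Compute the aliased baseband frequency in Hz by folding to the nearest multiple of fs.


Compute the nearest integer multiple of fs to the signal:
n = round(32786.2 / 17706.2) = 2
f_alias = |32786.2 - 2 * 17706.2|
        = |32786.2 - 35412.4|
        = 2626.2 Hz

2626.2


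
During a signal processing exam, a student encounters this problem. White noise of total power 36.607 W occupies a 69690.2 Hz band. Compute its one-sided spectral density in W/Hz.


Power spectral density:
PSD = P / BW
    = 36.607 / 69690.2
    = 0.00052528 W/Hz

0.00052528 W/Hz


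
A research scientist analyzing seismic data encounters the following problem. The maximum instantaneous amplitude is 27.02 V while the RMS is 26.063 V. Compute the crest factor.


Crest factor is the ratio of peak to RMS:
CF = V_peak / V_rms
   = 27.02 / 26.063
   = 1.0367

1.0367


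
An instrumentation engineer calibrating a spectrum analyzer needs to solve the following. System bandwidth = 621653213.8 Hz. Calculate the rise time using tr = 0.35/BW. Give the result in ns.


Rise time from bandwidth relationship:
tr = 0.35 / BW
   = 0.35 / 621653213.8
   = 5.630148646e-10 s
   = 0.563 ns

0.563 ns


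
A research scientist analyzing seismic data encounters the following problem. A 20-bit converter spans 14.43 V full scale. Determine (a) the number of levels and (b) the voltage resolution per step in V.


Step 1 — number of quantization levels:
L = 2^N = 2^20 = 1048576

Step 2 — LSB step size:
delta = Vfs / L
      = 14.43 / 1048576
      = 1.376e-05 V

Levels = 1048576; step size = 1.376e-05 V


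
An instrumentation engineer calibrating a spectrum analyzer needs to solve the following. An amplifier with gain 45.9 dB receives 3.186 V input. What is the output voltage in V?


Output voltage from dB gain:
V_out = V_in * 10^(gain_dB / 20)
      = 3.186 * 10^(45.9 / 20)
      = 3.186 * 197.242274
      = 628.4139 V

628.4139 V


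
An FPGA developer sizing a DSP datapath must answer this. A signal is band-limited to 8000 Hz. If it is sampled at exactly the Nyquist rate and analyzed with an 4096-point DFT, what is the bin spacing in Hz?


Step 1 — Nyquist sampling rate:
fs = 2 * fmax = 2 * 8000 = 16000 Hz

Step 2 — DFT bin spacing:
df = fs / N = 16000 / 4096 = 3.9062 Hz

3.9062 Hz


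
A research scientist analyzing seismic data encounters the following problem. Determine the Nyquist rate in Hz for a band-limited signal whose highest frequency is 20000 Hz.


The Nyquist rate is twice the maximum frequency component.
fs_min = 2 * fmax
      = 2 * 20000
      = 40000 Hz

40000


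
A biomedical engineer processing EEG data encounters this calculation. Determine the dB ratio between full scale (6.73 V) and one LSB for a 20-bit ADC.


Dynamic range from full-scale to LSB:
V_min = V_max / 2^bits = 6.73 / 2^20
DR = 20 * log10(V_max / V_min)
   = 20 * log10(2^20)
   = 20 * 20 * log10(2)
   = 120.41 dB

120.41 dB


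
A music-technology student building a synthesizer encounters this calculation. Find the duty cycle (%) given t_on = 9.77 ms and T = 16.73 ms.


Duty cycle as a percentage:
DC = (t_on / T) * 100
   = (9.77 / 16.73) * 100
   = 0.583981 * 100
   = 58.4 %

58.4 %


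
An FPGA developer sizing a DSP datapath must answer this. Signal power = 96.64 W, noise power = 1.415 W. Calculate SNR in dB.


SNR in decibels:
SNR = 10 * log10(Ps / Pn)
    = 10 * log10(96.64 / 1.415)
    = 10 * log10(68.2968)
    = 10 * 1.8344
    = 18.34 dB

18.34 dB


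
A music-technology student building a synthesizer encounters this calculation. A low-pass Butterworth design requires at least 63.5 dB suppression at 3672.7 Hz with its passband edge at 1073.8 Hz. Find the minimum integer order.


Butterworth filter order formula:
n = log10(10^(A/10) - 1) / (2 * log10(f_stop/f_pass))
10^(63.5/10) - 1 = 2238720.1386
f_stop/f_pass = 3672.7 / 1073.8 = 3.4203
n = 5.945 -> ceil = 6

6


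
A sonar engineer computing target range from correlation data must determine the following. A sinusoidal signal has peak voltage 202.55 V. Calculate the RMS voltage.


RMS voltage for a sinusoidal waveform:
V_rms = V_peak / sqrt(2)
      = 202.55 / 1.414214
      = 143.224 V

143.224 V


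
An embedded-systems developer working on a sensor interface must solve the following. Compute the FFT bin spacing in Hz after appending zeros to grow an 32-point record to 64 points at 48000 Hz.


Frequency resolution after zero-padding:
N_padded = 32 * 2 = 64
df = fs / N_padded
   = 48000 / 64
   = 750.0 Hz

750.0 Hz


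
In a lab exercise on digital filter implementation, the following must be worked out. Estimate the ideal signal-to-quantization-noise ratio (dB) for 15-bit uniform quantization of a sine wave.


Theoretical SNR for a full-scale sinusoid:
SNR = 6.02 * N + 1.76
    = 6.02 * 15 + 1.76
    = 90.3 + 1.76
    = 92.06 dB

92.06 dB


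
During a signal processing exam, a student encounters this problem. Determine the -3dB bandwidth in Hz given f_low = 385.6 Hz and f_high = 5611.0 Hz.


Bandwidth is the difference of -3dB frequencies:
BW = f_high - f_low
   = 5611.0 - 385.6
   = 5225.4 Hz

5225.4 Hz


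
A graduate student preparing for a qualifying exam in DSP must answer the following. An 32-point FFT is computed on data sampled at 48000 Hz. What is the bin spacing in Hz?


DFT frequency resolution:
df = fs / N
   = 48000 / 32
   = 1500.0 Hz

1500.0 Hz


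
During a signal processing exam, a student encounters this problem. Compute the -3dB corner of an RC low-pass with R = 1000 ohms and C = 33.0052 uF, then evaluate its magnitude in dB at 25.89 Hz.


Step 1 — cutoff frequency:
fc = 1 / (2*pi*R*C)
C = 33.0052 uF = 3.30052e-05 F
fc = 1 / (2*pi*1000*3.30052e-05)
   = 4.82212 Hz

Step 2 — magnitude at f = 25.89 Hz:
|H(f)| = 1 / sqrt(1 + (f/fc)^2)
f/fc = 25.89 / 4.82212 = 5.369008
|H| = 1 / sqrt(1 + 28.826247) = 0.1831052
|H|_dB = 20*log10(0.1831052) = -14.75 dB

fc = 4.82212 Hz; |H(25.89 Hz)| = -14.75 dB


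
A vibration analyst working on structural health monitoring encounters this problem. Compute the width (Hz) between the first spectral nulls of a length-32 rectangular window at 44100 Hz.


Main lobe width for a rectangular window:
Width = 2 * fs / N
      = 2 * 44100 / 32
      = 88200 / 32
      = 2756.25 Hz

2756.25 Hz


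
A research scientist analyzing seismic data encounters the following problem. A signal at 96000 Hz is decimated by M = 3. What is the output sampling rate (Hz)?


Decimation reduces the sample rate:
fs_out = fs_in / M
       = 96000 / 3
       = 32000.0 Hz

32000.0 Hz


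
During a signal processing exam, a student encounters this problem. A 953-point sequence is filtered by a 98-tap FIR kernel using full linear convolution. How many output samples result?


Linear convolution output length:
L = N + M - 1
  = 953 + 98 - 1
  = 1050 samples

1050


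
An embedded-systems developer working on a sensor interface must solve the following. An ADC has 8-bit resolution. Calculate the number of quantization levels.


Number of quantization levels = 2^N
= 2^8
= 256

256


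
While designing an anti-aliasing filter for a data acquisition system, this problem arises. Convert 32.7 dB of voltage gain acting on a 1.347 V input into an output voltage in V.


Output voltage from dB gain:
V_out = V_in * 10^(gain_dB / 20)
      = 1.347 * 10^(32.7 / 20)
      = 1.347 * 43.151908
      = 58.1256 V

58.1256 V


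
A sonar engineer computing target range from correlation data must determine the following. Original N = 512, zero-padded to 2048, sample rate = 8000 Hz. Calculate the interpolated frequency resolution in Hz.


Frequency resolution after zero-padding:
N_padded = 512 * 4 = 2048
df = fs / N_padded
   = 8000 / 2048
   = 3.9062 Hz

3.9062 Hz


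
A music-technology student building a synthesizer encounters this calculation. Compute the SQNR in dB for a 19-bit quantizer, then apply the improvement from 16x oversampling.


Step 1 — baseline SQNR at Nyquist:
SQNR_base = 6.02*N + 1.76
          = 6.02*19 + 1.76
          = 116.14 dB

Step 2 — oversampling processing gain:
G = 10*log10(OSR) = 10*log10(16) = 12.04 dB

Step 3 — total:
SQNR_total = 116.14 + 12.04 = 128.18 dB

Base SQNR = 116.14 dB; oversampled SQNR = 128.18 dB


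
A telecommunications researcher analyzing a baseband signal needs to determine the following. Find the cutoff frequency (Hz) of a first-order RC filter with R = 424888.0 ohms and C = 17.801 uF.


Cutoff frequency of a first-order RC filter:
fc = 1 / (2 * pi * R * C)
C = 17.801 uF = 1.7801e-05 F
fc = 1 / (2 * pi * 424888.0 * 1.7801e-05)
   = 1 / 47.522440340624
   = 0.021043 Hz

0.021043 Hz


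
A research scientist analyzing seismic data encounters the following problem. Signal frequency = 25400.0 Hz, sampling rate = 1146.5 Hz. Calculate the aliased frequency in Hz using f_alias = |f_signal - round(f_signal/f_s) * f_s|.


Compute the nearest integer multiple of fs to the signal:
n = round(25400.0 / 1146.5) = 22
f_alias = |25400.0 - 22 * 1146.5|
        = |25400.0 - 25223.0|
        = 177.0 Hz

177.0


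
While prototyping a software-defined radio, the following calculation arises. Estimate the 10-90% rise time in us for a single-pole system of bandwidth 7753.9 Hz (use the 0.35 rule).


Rise time from bandwidth relationship:
tr = 0.35 / BW
   = 0.35 / 7753.9
   = 4.513857543e-05 s
   = 45.1386 us

45.1386 us


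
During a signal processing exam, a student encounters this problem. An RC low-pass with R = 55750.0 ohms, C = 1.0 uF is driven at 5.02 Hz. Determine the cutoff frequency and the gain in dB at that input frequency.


Step 1 — cutoff frequency:
fc = 1 / (2*pi*R*C)
C = 1.0 uF = 1e-06 F
fc = 1 / (2*pi*55750.0*1e-06)
   = 2.8548 Hz

Step 2 — magnitude at f = 5.02 Hz:
|H(f)| = 1 / sqrt(1 + (f/fc)^2)
f/fc = 5.02 / 2.8548 = 1.758442
|H| = 1 / sqrt(1 + 3.092118) = 0.4943402
|H|_dB = 20*log10(0.4943402) = -6.12 dB

fc = 2.8548 Hz; |H(5.02 Hz)| = -6.12 dB


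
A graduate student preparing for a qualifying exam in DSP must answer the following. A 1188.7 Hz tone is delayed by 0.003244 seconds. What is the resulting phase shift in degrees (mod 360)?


Phase shift from frequency and time delay:
phi = 360 * f * t_delay
    = 360 * 1188.7 * 0.003244
    = 1388.21 degrees
    mod 360 = 308.21 degrees

308.21 degrees


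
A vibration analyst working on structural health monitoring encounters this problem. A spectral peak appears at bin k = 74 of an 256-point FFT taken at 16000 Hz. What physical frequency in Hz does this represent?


Frequency of DFT bin k:
f_k = k * fs / N
    = 74 * 16000 / 256
    = 1184000 / 256
    = 4625.0 Hz

4625.0 Hz


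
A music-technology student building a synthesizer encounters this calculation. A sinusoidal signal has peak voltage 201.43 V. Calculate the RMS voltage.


RMS voltage for a sinusoidal waveform:
V_rms = V_peak / sqrt(2)
      = 201.43 / 1.414214
      = 142.433 V

142.433 V


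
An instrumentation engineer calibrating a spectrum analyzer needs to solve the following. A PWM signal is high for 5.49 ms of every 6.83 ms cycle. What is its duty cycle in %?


Duty cycle as a percentage:
DC = (t_on / T) * 100
   = (5.49 / 6.83) * 100
   = 0.803807 * 100
   = 80.38 %

80.38 %


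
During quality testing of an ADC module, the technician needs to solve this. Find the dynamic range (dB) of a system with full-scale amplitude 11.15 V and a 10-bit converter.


Dynamic range from full-scale to LSB:
V_min = V_max / 2^bits = 11.15 / 2^10
DR = 20 * log10(V_max / V_min)
   = 20 * log10(2^10)
   = 20 * 10 * log10(2)
   = 60.21 dB

60.21 dB


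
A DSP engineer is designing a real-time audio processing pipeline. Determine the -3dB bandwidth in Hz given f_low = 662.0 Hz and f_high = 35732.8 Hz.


Bandwidth is the difference of -3dB frequencies:
BW = f_high - f_low
   = 35732.8 - 662.0
   = 35070.8 Hz

35070.8 Hz


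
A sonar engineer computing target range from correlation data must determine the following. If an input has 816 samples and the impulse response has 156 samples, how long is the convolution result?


Linear convolution output length:
L = N + M - 1
  = 816 + 156 - 1
  = 971 samples

971


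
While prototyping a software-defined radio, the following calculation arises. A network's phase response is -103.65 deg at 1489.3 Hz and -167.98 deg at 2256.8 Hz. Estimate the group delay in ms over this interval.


Group delay from phase difference:
tau = -d(phi)/d(omega)
d(phi) = -64.33 deg = -1.12277 rad
d(omega) = 2*pi*(2256.8 - 1489.3) = 4822.3447 rad/s
tau = -(-1.12277) / 4822.3447
    = 0.2328 ms

0.2328 ms


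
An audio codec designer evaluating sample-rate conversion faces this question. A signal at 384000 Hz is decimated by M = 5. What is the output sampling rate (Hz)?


Decimation reduces the sample rate:
fs_out = fs_in / M
       = 384000 / 5
       = 76800.0 Hz

76800.0 Hz


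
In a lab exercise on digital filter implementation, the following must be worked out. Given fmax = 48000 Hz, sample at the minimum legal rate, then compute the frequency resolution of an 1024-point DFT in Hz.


Step 1 — Nyquist sampling rate:
fs = 2 * fmax = 2 * 48000 = 96000 Hz

Step 2 — DFT bin spacing:
df = fs / N = 96000 / 1024 = 93.75 Hz

93.75 Hz


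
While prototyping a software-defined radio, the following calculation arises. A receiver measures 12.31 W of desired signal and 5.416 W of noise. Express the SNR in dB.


SNR in decibels:
SNR = 10 * log10(Ps / Pn)
    = 10 * log10(12.31 / 5.416)
    = 10 * log10(2.2729)
    = 10 * 0.3566
    = 3.57 dB

3.57 dB


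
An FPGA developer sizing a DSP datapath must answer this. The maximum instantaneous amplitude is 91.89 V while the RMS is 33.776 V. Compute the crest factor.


Crest factor is the ratio of peak to RMS:
CF = V_peak / V_rms
   = 91.89 / 33.776
   = 2.7206

2.7206


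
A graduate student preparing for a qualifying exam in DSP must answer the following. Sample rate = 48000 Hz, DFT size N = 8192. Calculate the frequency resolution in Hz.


DFT frequency resolution:
df = fs / N
   = 48000 / 8192
   = 5.8594 Hz

5.8594 Hz


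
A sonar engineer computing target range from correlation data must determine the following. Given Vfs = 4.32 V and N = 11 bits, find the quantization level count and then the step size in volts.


Step 1 — number of quantization levels:
L = 2^N = 2^11 = 2048

Step 2 — LSB step size:
delta = Vfs / L
      = 4.32 / 2048
      = 0.00210938 V

Levels = 2048; step size = 0.00210938 V


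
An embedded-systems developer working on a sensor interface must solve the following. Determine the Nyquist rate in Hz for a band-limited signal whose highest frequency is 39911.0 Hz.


The Nyquist rate is twice the maximum frequency component.
fs_min = 2 * fmax
      = 2 * 39911.0
      = 79822.0 Hz

79822.0


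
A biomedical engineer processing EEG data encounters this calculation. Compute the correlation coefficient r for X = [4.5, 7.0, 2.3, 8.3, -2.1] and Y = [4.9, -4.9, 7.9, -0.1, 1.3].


Pearson correlation coefficient (population):
r = cov(X,Y) / (std(X) * std(Y))
Mean X = 4.0, Mean Y = 1.82
Cov(X,Y) = -6.808
Std(X) = 3.683477, Std(Y) = 4.37191
r = -0.4228

-0.4228


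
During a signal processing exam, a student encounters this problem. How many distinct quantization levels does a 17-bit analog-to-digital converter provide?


Number of quantization levels = 2^N
= 2^17
= 131072

131072


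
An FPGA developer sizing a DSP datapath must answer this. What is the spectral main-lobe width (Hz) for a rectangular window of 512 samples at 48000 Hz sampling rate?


Main lobe width for a rectangular window:
Width = 2 * fs / N
      = 2 * 48000 / 512
      = 96000 / 512
      = 187.5 Hz

187.5 Hz


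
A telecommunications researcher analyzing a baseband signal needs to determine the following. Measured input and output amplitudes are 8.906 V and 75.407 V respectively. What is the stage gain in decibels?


Voltage gain in dB:
G = 20 * log10(Vout / Vin)
  = 20 * log10(75.407 / 8.906)
  = 20 * log10(8.466989)
  = 20 * 0.927729
  = 18.55 dB

18.55 dB


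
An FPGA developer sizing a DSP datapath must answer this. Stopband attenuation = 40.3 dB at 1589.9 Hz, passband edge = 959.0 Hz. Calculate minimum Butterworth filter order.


Butterworth filter order formula:
n = log10(10^(A/10) - 1) / (2 * log10(f_stop/f_pass))
10^(40.3/10) - 1 = 10714.1931
f_stop/f_pass = 1589.9 / 959.0 = 1.6579
n = 9.1777 -> ceil = 10

10


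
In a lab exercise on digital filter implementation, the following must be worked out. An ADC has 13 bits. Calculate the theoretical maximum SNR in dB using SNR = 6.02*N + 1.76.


Theoretical SNR for a full-scale sinusoid:
SNR = 6.02 * N + 1.76
    = 6.02 * 13 + 1.76
    = 78.26 + 1.76
    = 80.02 dB

80.02 dB


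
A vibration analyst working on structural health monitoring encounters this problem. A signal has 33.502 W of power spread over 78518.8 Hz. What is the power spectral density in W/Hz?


Power spectral density:
PSD = P / BW
    = 33.502 / 78518.8
    = 0.00042667 W/Hz

0.00042667 W/Hz


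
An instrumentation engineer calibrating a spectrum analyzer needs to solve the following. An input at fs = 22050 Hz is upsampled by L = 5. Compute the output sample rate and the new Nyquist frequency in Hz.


Step 1 — output sample rate after interpolation by L:
fs_out = L * fs_in = 5 * 22050 = 110250 Hz

Step 2 — Nyquist frequency of the output stream:
f_Nyq = fs_out / 2 = 110250 / 2 = 55125.0 Hz

fs_out = 110250 Hz; f_Nyquist = 55125.0 Hz


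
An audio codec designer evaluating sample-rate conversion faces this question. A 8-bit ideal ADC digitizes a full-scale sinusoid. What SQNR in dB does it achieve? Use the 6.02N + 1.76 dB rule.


Theoretical SNR for a full-scale sinusoid:
SNR = 6.02 * N + 1.76
    = 6.02 * 8 + 1.76
    = 48.16 + 1.76
    = 49.92 dB

49.92 dB


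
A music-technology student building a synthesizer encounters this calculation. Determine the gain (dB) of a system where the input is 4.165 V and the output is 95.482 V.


Voltage gain in dB:
G = 20 * log10(Vout / Vin)
  = 20 * log10(95.482 / 4.165)
  = 20 * log10(22.92485)
  = 20 * 1.360307
  = 27.21 dB

27.21 dB


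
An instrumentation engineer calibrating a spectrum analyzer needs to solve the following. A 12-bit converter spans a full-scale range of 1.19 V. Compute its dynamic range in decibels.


Dynamic range from full-scale to LSB:
V_min = V_max / 2^bits = 1.19 / 2^12
DR = 20 * log10(V_max / V_min)
   = 20 * log10(2^12)
   = 20 * 12 * log10(2)
   = 72.25 dB

72.25 dB


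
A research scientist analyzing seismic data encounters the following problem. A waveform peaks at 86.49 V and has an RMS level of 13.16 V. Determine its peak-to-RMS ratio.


Crest factor is the ratio of peak to RMS:
CF = V_peak / V_rms
   = 86.49 / 13.16
   = 6.5722

6.5722


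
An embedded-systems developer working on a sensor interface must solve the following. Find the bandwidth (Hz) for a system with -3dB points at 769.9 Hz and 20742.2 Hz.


Bandwidth is the difference of -3dB frequencies:
BW = f_high - f_low
   = 20742.2 - 769.9
   = 19972.3 Hz

19972.3 Hz


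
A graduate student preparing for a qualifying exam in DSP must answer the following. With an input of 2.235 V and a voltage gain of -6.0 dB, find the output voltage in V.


Output voltage from dB gain:
V_out = V_in * 10^(gain_dB / 20)
      = 2.235 * 10^(-6.0 / 20)
      = 2.235 * 0.501187
      = 1.1202 V

1.1202 V


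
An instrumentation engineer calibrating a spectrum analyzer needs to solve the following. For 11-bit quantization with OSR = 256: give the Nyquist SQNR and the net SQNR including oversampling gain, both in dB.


Step 1 — baseline SQNR at Nyquist:
SQNR_base = 6.02*N + 1.76
          = 6.02*11 + 1.76
          = 67.98 dB

Step 2 — oversampling processing gain:
G = 10*log10(OSR) = 10*log10(256) = 24.08 dB

Step 3 — total:
SQNR_total = 67.98 + 24.08 = 92.06 dB

Base SQNR = 67.98 dB; oversampled SQNR = 92.06 dB


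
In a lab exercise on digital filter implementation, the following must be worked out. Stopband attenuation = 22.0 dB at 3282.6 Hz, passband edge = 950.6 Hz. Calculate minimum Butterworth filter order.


Butterworth filter order formula:
n = log10(10^(A/10) - 1) / (2 * log10(f_stop/f_pass))
10^(22.0/10) - 1 = 157.4893
f_stop/f_pass = 3282.6 / 950.6 = 3.4532
n = 2.0412 -> ceil = 3

3


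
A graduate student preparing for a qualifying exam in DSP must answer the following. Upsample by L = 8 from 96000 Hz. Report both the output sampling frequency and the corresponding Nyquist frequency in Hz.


Step 1 — output sample rate after interpolation by L:
fs_out = L * fs_in = 8 * 96000 = 768000 Hz

Step 2 — Nyquist frequency of the output stream:
f_Nyq = fs_out / 2 = 768000 / 2 = 384000.0 Hz

fs_out = 768000 Hz; f_Nyquist = 384000.0 Hz


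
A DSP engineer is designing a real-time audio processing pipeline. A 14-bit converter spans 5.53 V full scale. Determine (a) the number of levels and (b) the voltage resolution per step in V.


Step 1 — number of quantization levels:
L = 2^N = 2^14 = 16384

Step 2 — LSB step size:
delta = Vfs / L
      = 5.53 / 16384
      = 0.00033752 V

Levels = 16384; step size = 0.00033752 V


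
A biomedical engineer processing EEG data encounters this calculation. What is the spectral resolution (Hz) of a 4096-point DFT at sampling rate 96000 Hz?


DFT frequency resolution:
df = fs / N
   = 96000 / 4096
   = 23.4375 Hz

23.4375 Hz


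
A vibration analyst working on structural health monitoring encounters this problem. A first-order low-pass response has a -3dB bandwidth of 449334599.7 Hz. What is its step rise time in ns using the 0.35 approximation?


Rise time from bandwidth relationship:
tr = 0.35 / BW
   = 0.35 / 449334599.7
   = 7.789295555e-10 s
   = 0.7789 ns

0.7789 ns


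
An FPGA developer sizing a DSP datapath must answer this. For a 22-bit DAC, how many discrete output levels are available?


Number of quantization levels = 2^N
= 2^22
= 4194304

4194304


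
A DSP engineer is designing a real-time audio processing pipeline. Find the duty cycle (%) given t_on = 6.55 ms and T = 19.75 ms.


Duty cycle as a percentage:
DC = (t_on / T) * 100
   = (6.55 / 19.75) * 100
   = 0.331646 * 100
   = 33.16 %

33.16 %


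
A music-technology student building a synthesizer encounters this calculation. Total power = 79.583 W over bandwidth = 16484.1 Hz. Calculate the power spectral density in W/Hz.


Power spectral density:
PSD = P / BW
    = 79.583 / 16484.1
    = 0.00482786 W/Hz

0.00482786 W/Hz


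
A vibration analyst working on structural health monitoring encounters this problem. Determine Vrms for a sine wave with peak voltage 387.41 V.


RMS voltage for a sinusoidal waveform:
V_rms = V_peak / sqrt(2)
      = 387.41 / 1.414214
      = 273.94 V

273.94 V


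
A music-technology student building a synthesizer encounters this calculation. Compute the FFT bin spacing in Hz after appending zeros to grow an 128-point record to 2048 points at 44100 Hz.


Frequency resolution after zero-padding:
N_padded = 128 * 16 = 2048
df = fs / N_padded
   = 44100 / 2048
   = 21.5332 Hz

21.5332 Hz


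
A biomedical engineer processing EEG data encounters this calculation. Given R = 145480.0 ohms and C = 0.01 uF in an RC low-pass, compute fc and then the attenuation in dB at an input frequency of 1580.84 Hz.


Step 1 — cutoff frequency:
fc = 1 / (2*pi*R*C)
C = 0.01 uF = 1e-08 F
fc = 1 / (2*pi*145480.0*1e-08)
   = 109.4 Hz

Step 2 — magnitude at f = 1580.84 Hz:
|H(f)| = 1 / sqrt(1 + (f/fc)^2)
f/fc = 1580.84 / 109.4 = 14.450091
|H| = 1 / sqrt(1 + 208.80513) = 0.0690386
|H|_dB = 20*log10(0.0690386) = -23.22 dB

fc = 109.4 Hz; |H(1580.84 Hz)| = -23.22 dB


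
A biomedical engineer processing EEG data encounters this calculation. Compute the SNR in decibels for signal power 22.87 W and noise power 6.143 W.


SNR in decibels:
SNR = 10 * log10(Ps / Pn)
    = 10 * log10(22.87 / 6.143)
    = 10 * log10(3.7229)
    = 10 * 0.5709
    = 5.71 dB

5.71 dB


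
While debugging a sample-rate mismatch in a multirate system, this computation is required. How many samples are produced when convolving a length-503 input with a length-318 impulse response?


Linear convolution output length:
L = N + M - 1
  = 503 + 318 - 1
  = 820 samples

820


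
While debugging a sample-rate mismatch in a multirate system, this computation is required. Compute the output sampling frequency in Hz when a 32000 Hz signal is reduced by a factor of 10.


Decimation reduces the sample rate:
fs_out = fs_in / M
       = 32000 / 10
       = 3200.0 Hz

3200.0 Hz


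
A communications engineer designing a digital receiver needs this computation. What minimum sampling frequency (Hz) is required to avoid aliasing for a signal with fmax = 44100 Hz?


The Nyquist rate is twice the maximum frequency component.
fs_min = 2 * fmax
      = 2 * 44100
      = 88200 Hz

88200


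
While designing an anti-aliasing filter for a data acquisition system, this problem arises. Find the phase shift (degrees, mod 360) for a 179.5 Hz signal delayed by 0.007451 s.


Phase shift from frequency and time delay:
phi = 360 * f * t_delay
    = 360 * 179.5 * 0.007451
    = 481.48 degrees
    mod 360 = 121.48 degrees

121.48 degrees


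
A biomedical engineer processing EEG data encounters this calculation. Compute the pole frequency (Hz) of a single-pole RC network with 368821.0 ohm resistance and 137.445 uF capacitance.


Cutoff frequency of a first-order RC filter:
fc = 1 / (2 * pi * R * C)
C = 137.445 uF = 0.000137445 F
fc = 1 / (2 * pi * 368821.0 * 0.000137445)
   = 1 / 318.5110142368
   = 0.00314 Hz

0.00314 Hz


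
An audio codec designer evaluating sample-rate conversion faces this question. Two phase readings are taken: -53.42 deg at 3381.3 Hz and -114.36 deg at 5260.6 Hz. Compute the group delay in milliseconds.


Group delay from phase difference:
tau = -d(phi)/d(omega)
d(phi) = -60.94 deg = -1.063604 rad
d(omega) = 2*pi*(5260.6 - 3381.3) = 11807.9901 rad/s
tau = -(-1.063604) / 11807.9901
    = 0.0901 ms

0.0901 ms


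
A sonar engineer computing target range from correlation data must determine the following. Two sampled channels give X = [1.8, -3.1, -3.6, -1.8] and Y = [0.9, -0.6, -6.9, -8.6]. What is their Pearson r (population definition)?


Pearson correlation coefficient (population):
r = cov(X,Y) / (std(X) * std(Y))
Mean X = -1.675, Mean Y = -3.8
Cov(X,Y) = 4.585
Std(X) = 2.111131, Std(Y) = 4.030509
r = 0.5388

0.5388
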